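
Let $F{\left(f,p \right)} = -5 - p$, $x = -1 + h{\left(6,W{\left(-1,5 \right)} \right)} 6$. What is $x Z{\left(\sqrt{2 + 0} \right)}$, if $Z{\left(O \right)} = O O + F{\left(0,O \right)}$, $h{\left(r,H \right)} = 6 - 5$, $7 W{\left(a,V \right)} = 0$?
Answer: $-15 - 5 \sqrt{2} \approx -22.071$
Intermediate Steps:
$W{\left(a,V \right)} = 0$ ($W{\left(a,V \right)} = \frac{1}{7} \cdot 0 = 0$)
$h{\left(r,H \right)} = 1$ ($h{\left(r,H \right)} = 6 - 5 = 1$)
$x = 5$ ($x = -1 + 1 \cdot 6 = -1 + 6 = 5$)
$Z{\left(O \right)} = -5 + O^{2} - O$ ($Z{\left(O \right)} = O O - \left(5 + O\right) = O^{2} - \left(5 + O\right) = -5 + O^{2} - O$)
$x Z{\left(\sqrt{2 + 0} \right)} = 5 \left(-5 + \left(\sqrt{2 + 0}\right)^{2} - \sqrt{2 + 0}\right) = 5 \left(-5 + \left(\sqrt{2}\right)^{2} - \sqrt{2}\right) = 5 \left(-5 + 2 - \sqrt{2}\right) = 5 \left(-3 - \sqrt{2}\right) = -15 - 5 \sqrt{2}$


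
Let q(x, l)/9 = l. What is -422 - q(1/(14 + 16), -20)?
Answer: -242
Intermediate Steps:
q(x, l) = 9*l
-422 - q(1/(14 + 16), -20) = -422 - 9*(-20) = -422 - 1*(-180) = -422 + 180 = -242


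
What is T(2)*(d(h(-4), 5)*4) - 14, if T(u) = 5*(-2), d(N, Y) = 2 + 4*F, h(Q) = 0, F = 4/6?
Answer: -602/3 ≈ -200.67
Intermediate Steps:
F = ⅔ (F = 4*(⅙) = ⅔ ≈ 0.66667)
d(N, Y) = 14/3 (d(N, Y) = 2 + 4*(⅔) = 2 + 8/3 = 14/3)
T(u) = -10
T(2)*(d(h(-4), 5)*4) - 14 = -140*4/3 - 14 = -10*56/3 - 14 = -560/3 - 14 = -602/3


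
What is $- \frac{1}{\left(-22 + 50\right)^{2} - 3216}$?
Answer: $\frac{1}{2432} \approx 0.00041118$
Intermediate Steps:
$- \frac{1}{\left(-22 + 50\right)^{2} - 3216} = - \frac{1}{28^{2} - 3216} = - \frac{1}{784 - 3216} = - \frac{1}{-2432} = \left(-1\right) \left(- \frac{1}{2432}\right) = \frac{1}{2432}$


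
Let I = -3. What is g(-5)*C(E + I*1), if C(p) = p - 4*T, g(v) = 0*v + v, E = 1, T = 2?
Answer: 50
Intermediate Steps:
g(v) = v (g(v) = 0 + v = v)
C(p) = -8 + p (C(p) = p - 4*2 = p - 8 = -8 + p)
g(-5)*C(E + I*1) = -5*(-8 + (1 - 3*1)) = -5*(-8 + (1 - 3)) = -5*(-8 - 2) = -5*(-10) = 50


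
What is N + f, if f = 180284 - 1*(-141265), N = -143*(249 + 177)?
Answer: 260631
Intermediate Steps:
N = -60918 (N = -143*426 = -60918)
f = 321549 (f = 180284 + 141265 = 321549)
N + f = -60918 + 321549 = 260631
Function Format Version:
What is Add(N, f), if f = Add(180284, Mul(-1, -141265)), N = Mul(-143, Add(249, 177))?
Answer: 260631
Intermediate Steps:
N = -60918 (N = Mul(-143, 426) = -60918)
f = 321549 (f = Add(180284, 141265) = 321549)
Add(N, f) = Add(-60918, 321549) = 260631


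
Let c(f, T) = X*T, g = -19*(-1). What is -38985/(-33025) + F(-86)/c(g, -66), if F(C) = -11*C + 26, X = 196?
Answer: 7870161/7120190 ≈ 1.1053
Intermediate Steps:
g = 19
c(f, T) = 196*T
F(C) = 26 - 11*C
-38985/(-33025) + F(-86)/c(g, -66) = -38985/(-33025) + (26 - 11*(-86))/((196*(-66))) = -38985*(-1/33025) + (26 + 946)/(-12936) = 7797/6605 + 972*(-1/12936) = 7797/6605 - 81/1078 = 7870161/7120190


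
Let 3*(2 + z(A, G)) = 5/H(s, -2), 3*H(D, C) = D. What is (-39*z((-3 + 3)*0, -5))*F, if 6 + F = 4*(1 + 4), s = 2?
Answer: -273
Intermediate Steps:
H(D, C) = D/3
z(A, G) = ½ (z(A, G) = -2 + (5/(((⅓)*2)))/3 = -2 + (5/(⅔))/3 = -2 + (5*(3/2))/3 = -2 + (⅓)*(15/2) = -2 + 5/2 = ½)
F = 14 (F = -6 + 4*(1 + 4) = -6 + 4*5 = -6 + 20 = 14)
(-39*z((-3 + 3)*0, -5))*F = -39*½*14 = -39/2*14 = -273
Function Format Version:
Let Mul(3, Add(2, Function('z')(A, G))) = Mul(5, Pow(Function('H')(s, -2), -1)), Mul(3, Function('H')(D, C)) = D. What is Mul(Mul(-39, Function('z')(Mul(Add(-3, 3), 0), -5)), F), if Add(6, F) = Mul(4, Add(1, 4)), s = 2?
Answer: -273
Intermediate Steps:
Function('H')(D, C) = Mul(Rational(1, 3), D)
Function('z')(A, G) = Rational(1, 2) (Function('z')(A, G) = Add(-2, Mul(Rational(1, 3), Mul(5, Pow(Mul(Rational(1, 3), 2), -1)))) = Add(-2, Mul(Rational(1, 3), Mul(5, Pow(Rational(2, 3), -1)))) = Add(-2, Mul(Rational(1, 3), Mul(5, Rational(3, 2)))) = Add(-2, Mul(Rational(1, 3), Rational(15, 2))) = Add(-2, Rational(5, 2)) = Rational(1, 2))
F = 14 (F = Add(-6, Mul(4, Add(1, 4))) = Add(-6, Mul(4, 5)) = Add(-6, 20) = 14)
Mul(Mul(-39, Function('z')(Mul(Add(-3, 3), 0), -5)), F) = Mul(Mul(-39, Rational(1, 2)), 14) = Mul(Rational(-39, 2), 14) = -273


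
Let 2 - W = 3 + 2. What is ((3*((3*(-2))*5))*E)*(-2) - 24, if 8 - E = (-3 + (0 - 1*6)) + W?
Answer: 3576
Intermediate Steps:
W = -3 (W = 2 - (3 + 2) = 2 - 1*5 = 2 - 5 = -3)
E = 20 (E = 8 - ((-3 + (0 - 1*6)) - 3) = 8 - ((-3 + (0 - 6)) - 3) = 8 - ((-3 - 6) - 3) = 8 - (-9 - 3) = 8 - 1*(-12) = 8 + 12 = 20)
((3*((3*(-2))*5))*E)*(-2) - 24 = ((3*((3*(-2))*5))*20)*(-2) - 24 = ((3*(-6*5))*20)*(-2) - 24 = ((3*(-30))*20)*(-2) - 24 = -90*20*(-2) - 24 = -1800*(-2) - 24 = 3600 - 24 = 3576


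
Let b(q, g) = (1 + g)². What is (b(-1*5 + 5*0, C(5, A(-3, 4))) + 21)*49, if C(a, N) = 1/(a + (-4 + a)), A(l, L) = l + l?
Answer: 39445/36 ≈ 1095.7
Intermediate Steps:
A(l, L) = 2*l
C(a, N) = 1/(-4 + 2*a)
(b(-1*5 + 5*0, C(5, A(-3, 4))) + 21)*49 = ((1 + 1/(2*(-2 + 5)))² + 21)*49 = ((1 + (½)/3)² + 21)*49 = ((1 + (½)*(⅓))² + 21)*49 = ((1 + ⅙)² + 21)*49 = ((7/6)² + 21)*49 = (49/36 + 21)*49 = (805/36)*49 = 39445/36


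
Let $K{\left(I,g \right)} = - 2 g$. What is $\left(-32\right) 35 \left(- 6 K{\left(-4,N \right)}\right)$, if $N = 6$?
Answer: $-80640$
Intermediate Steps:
$\left(-32\right) 35 \left(- 6 K{\left(-4,N \right)}\right) = \left(-32\right) 35 \left(- 6 \left(\left(-2\right) 6\right)\right) = - 1120 \left(\left(-6\right) \left(-12\right)\right) = \left(-1120\right) 72 = -80640$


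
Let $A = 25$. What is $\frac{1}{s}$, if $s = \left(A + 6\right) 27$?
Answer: $\frac{1}{837} \approx 0.0011947$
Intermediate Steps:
$s = 837$ ($s = \left(25 + 6\right) 27 = 31 \cdot 27 = 837$)
$\frac{1}{s} = \frac{1}{837}$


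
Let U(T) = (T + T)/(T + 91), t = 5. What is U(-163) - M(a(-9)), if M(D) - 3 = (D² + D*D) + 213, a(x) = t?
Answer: -9413/36 ≈ -261.47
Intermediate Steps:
a(x) = 5
M(D) = 216 + 2*D² (M(D) = 3 + ((D² + D*D) + 213) = 3 + ((D² + D²) + 213) = 3 + (2*D² + 213) = 3 + (213 + 2*D²) = 216 + 2*D²)
U(T) = 2*T/(91 + T) (U(T) = (2*T)/(91 + T) = 2*T/(91 + T))
U(-163) - M(a(-9)) = 2*(-163)/(91 - 163) - (216 + 2*5²) = 2*(-163)/(-72) - (216 + 2*25) = 2*(-163)*(-1/72) - (216 + 50) = 163/36 - 1*266 = 163/36 - 266 = -9413/36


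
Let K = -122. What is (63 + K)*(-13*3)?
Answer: 2301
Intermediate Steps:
(63 + K)*(-13*3) = (63 - 122)*(-13*3) = -(-59)*39 = -59*(-39) = 2301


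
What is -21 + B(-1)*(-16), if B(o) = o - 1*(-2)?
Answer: -37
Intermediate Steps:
B(o) = 2 + o (B(o) = o + 2 = 2 + o)
-21 + B(-1)*(-16) = -21 + (2 - 1)*(-16) = -21 + 1*(-16) = -21 - 16 = -37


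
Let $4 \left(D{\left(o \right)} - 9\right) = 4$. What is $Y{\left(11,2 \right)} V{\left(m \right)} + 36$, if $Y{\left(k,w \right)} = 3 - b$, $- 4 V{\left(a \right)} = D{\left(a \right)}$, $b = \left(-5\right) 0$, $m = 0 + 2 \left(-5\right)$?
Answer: $\frac{57}{2} \approx 28.5$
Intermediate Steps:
$D{\left(o \right)} = 10$ ($D{\left(o \right)} = 9 + \frac{1}{4} \cdot 4 = 9 + 1 = 10$)
$m = -10$ ($m = 0 - 10 = -10$)
$b = 0$
$V{\left(a \right)} = - \frac{5}{2}$ ($V{\left(a \right)} = \left(- \frac{1}{4}\right) 10 = - \frac{5}{2}$)
$Y{\left(k,w \right)} = 3$ ($Y{\left(k,w \right)} = 3 - 0 = 3 + 0 = 3$)
$Y{\left(11,2 \right)} V{\left(m \right)} + 36 = 3 \left(- \frac{5}{2}\right) + 36 = - \frac{15}{2} + 36 = \frac{57}{2}$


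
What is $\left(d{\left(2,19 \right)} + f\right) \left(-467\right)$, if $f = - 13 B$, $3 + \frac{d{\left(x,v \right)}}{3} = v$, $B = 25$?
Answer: $129359$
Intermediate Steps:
$d{\left(x,v \right)} = -9 + 3 v$
$f = -325$ ($f = \left(-13\right) 25 = -325$)
$\left(d{\left(2,19 \right)} + f\right) \left(-467\right) = \left(\left(-9 + 3 \cdot 19\right) - 325\right) \left(-467\right) = \left(\left(-9 + 57\right) - 325\right) \left(-467\right) = \left(48 - 325\right) \left(-467\right) = \left(-277\right) \left(-467\right) = 129359$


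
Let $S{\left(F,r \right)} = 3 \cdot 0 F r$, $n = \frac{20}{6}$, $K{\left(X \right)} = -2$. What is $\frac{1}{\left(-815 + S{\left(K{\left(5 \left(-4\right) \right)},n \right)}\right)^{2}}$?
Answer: $\frac{1}{664225} \approx 1.5055 \cdot 10^{-6}$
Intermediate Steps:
$n = \frac{10}{3}$ ($n = 20 \cdot \frac{1}{6} = \frac{10}{3} \approx 3.3333$)
$S{\left(F,r \right)} = 0$ ($S{\left(F,r \right)} = 0 F r = 0 r = 0$)
$\frac{1}{\left(-815 + S{\left(K{\left(5 \left(-4\right) \right)},n \right)}\right)^{2}} = \frac{1}{\left(-815 + 0\right)^{2}} = \frac{1}{\left(-815\right)^{2}} = \frac{1}{664225}$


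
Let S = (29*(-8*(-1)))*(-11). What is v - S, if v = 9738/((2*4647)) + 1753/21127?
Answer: 83553049614/32725723 ≈ 2553.1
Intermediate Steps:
v = 37004518/32725723 (v = 9738/9294 + 1753*(1/21127) = 9738*(1/9294) + 1753/21127 = 1623/1549 + 1753/21127 = 37004518/32725723 ≈ 1.1307)
S = -2552 (S = (29*8)*(-11) = 232*(-11) = -2552)
v - S = 37004518/32725723 - 1*(-2552) = 37004518/32725723 + 2552 = 83553049614/32725723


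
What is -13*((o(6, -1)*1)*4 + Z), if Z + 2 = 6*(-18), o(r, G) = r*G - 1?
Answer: 1794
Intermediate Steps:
o(r, G) = -1 + G*r (o(r, G) = G*r - 1 = -1 + G*r)
Z = -110 (Z = -2 + 6*(-18) = -2 - 108 = -110)
-13*((o(6, -1)*1)*4 + Z) = -13*(((-1 - 1*6)*1)*4 - 110) = -13*(((-1 - 6)*1)*4 - 110) = -13*(-7*1*4 - 110) = -13*(-7*4 - 110) = -13*(-28 - 110) = -13*(-138) = 1794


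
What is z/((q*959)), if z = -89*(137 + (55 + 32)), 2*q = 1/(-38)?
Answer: 216448/137 ≈ 1579.9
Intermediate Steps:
q = -1/76 (q = (½)/(-38) = (½)*(-1/38) = -1/76 ≈ -0.013158)
z = -19936 (z = -89*(137 + 87) = -89*224 = -19936)
z/((q*959)) = -19936/((-1/76*959)) = -19936/(-959/76) = -19936*(-76/959) = 216448/137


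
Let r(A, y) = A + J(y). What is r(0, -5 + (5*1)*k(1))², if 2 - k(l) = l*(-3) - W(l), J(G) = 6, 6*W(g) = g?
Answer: 36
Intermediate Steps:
W(g) = g/6
k(l) = 2 + 19*l/6 (k(l) = 2 - (l*(-3) - l/6) = 2 - (-3*l - l/6) = 2 - (-19)*l/6 = 2 + 19*l/6)
r(A, y) = 6 + A (r(A, y) = A + 6 = 6 + A)
r(0, -5 + (5*1)*k(1))² = (6 + 0)² = 6² = 36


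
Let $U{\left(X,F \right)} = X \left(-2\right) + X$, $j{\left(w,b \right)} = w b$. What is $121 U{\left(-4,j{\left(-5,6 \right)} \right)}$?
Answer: $484$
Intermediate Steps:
$j{\left(w,b \right)} = b w$
$U{\left(X,F \right)} = - X$ ($U{\left(X,F \right)} = - 2 X + X = - X$)
$121 U{\left(-4,j{\left(-5,6 \right)} \right)} = 121 \left(\left(-1\right) \left(-4\right)\right) = 121 \cdot 4 = 484$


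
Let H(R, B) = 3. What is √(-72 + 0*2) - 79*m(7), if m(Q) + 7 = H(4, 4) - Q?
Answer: 869 + 6*I*√2 ≈ 869.0 + 8.4853*I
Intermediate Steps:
m(Q) = -4 - Q (m(Q) = -7 + (3 - Q) = -4 - Q)
√(-72 + 0*2) - 79*m(7) = √(-72 + 0*2) - 79*(-4 - 1*7) = √(-72 + 0) - 79*(-4 - 7) = √(-72) - 79*(-11) = 6*I*√2 + 869 = 869 + 6*I*√2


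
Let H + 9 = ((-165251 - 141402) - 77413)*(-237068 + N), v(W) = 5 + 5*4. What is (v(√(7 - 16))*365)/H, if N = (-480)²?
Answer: 9125/2560952079 ≈ 3.5631e-6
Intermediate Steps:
N = 230400
v(W) = 25 (v(W) = 5 + 20 = 25)
H = 2560952079 (H = -9 + ((-165251 - 141402) - 77413)*(-237068 + 230400) = -9 + (-306653 - 77413)*(-6668) = -9 - 384066*(-6668) = -9 + 2560952088 = 2560952079)
(v(√(7 - 16))*365)/H = (25*365)/2560952079 = 9125*(1/2560952079) = 9125/2560952079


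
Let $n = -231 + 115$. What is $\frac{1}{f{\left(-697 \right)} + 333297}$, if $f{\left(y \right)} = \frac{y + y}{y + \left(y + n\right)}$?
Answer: $\frac{755}{251639932} \approx 3.0003 \cdot 10^{-6}$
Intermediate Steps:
$n = -116$
$f{\left(y \right)} = \frac{2 y}{-116 + 2 y}$ ($f{\left(y \right)} = \frac{y + y}{y + \left(y - 116\right)} = \frac{2 y}{y + \left(-116 + y\right)} = \frac{2 y}{-116 + 2 y}$)
$\frac{1}{f{\left(-697 \right)} + 333297} = \frac{1}{- \frac{697}{-58 - 697} + 333297} = \frac{1}{- \frac{697}{-755} + 333297} = \frac{1}{\left(-697\right) \left(- \frac{1}{755}\right) + 333297} = \frac{1}{\frac{697}{755} + 333297} = \frac{1}{\frac{251639932}{755}} = \frac{755}{251639932}$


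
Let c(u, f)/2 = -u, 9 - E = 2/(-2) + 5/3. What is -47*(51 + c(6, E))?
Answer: -1833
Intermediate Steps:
E = 25/3 (E = 9 - (2/(-2) + 5/3) = 9 - (2*(-½) + 5*(⅓)) = 9 - (-1 + 5/3) = 9 - 1*⅔ = 9 - ⅔ = 25/3 ≈ 8.3333)
c(u, f) = -2*u (c(u, f) = 2*(-u) = -2*u)
-47*(51 + c(6, E)) = -47*(51 - 2*6) = -47*(51 - 12) = -47*39 = -1833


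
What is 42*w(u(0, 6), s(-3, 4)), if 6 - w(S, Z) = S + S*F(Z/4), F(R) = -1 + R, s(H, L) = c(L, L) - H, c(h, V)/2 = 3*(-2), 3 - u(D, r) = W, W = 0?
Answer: 1071/2 ≈ 535.50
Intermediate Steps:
u(D, r) = 3 (u(D, r) = 3 - 1*0 = 3 + 0 = 3)
c(h, V) = -12 (c(h, V) = 2*(3*(-2)) = 2*(-6) = -12)
s(H, L) = -12 - H
w(S, Z) = 6 - S - S*(-1 + Z/4) (w(S, Z) = 6 - (S + S*(-1 + Z/4)) = 6 + (-S - S*(-1 + Z/4)) = 6 - S - S*(-1 + Z/4))
42*w(u(0, 6), s(-3, 4)) = 42*(6 - 1/4*3*(-12 - 1*(-3))) = 42*(6 - 1/4*3*(-12 + 3)) = 42*(6 - 1/4*3*(-9)) = 42*(6 + 27/4) = 42*(51/4) = 1071/2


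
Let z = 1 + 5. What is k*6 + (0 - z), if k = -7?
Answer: -48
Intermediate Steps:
z = 6
k*6 + (0 - z) = -7*6 + (0 - 1*6) = -42 + (0 - 6) = -42 - 6 = -48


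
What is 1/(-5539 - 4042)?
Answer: -1/9581 ≈ -0.00010437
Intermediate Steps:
1/(-5539 - 4042) = 1/(-9581) = -1/9581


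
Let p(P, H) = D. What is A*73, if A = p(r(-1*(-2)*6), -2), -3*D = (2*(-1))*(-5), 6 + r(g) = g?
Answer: -730/3 ≈ -243.33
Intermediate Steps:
r(g) = -6 + g
D = -10/3 (D = -2*(-1)*(-5)/3 = -(-2)*(-5)/3 = -⅓*10 = -10/3 ≈ -3.3333)
p(P, H) = -10/3
A = -10/3 ≈ -3.3333
A*73 = -10/3*73 = -730/3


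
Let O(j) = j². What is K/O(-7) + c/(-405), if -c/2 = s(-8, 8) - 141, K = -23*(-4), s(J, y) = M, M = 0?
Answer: 7814/6615 ≈ 1.1813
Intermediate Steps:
s(J, y) = 0
K = 92
c = 282 (c = -2*(0 - 141) = -2*(-141) = 282)
K/O(-7) + c/(-405) = 92/((-7)²) + 282/(-405) = 92/49 + 282*(-1/405) = 92*(1/49) - 94/135 = 92/49 - 94/135 = 7814/6615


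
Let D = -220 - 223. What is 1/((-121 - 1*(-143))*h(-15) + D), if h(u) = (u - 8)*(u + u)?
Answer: 1/14737 ≈ 6.7856e-5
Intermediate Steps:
h(u) = 2*u*(-8 + u) (h(u) = (-8 + u)*(2*u) = 2*u*(-8 + u))
D = -443
1/((-121 - 1*(-143))*h(-15) + D) = 1/((-121 - 1*(-143))*(2*(-15)*(-8 - 15)) - 443) = 1/((-121 + 143)*(2*(-15)*(-23)) - 443) = 1/(22*690 - 443) = 1/(15180 - 443) = 1/14737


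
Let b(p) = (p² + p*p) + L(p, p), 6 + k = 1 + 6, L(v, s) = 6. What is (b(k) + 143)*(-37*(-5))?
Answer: 27935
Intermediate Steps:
k = 1 (k = -6 + (1 + 6) = -6 + 7 = 1)
b(p) = 6 + 2*p² (b(p) = (p² + p*p) + 6 = (p² + p²) + 6 = 2*p² + 6 = 6 + 2*p²)
(b(k) + 143)*(-37*(-5)) = ((6 + 2*1²) + 143)*(-37*(-5)) = ((6 + 2*1) + 143)*185 = ((6 + 2) + 143)*185 = (8 + 143)*185 = 151*185 = 27935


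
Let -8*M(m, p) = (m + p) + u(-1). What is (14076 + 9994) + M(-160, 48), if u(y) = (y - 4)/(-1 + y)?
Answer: 385339/16 ≈ 24084.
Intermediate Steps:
u(y) = (-4 + y)/(-1 + y)
M(m, p) = -5/16 - m/8 - p/8 (M(m, p) = -((m + p) + (-4 - 1)/(-1 - 1))/8 = -((m + p) - 5/(-2))/8 = -((m + p) - 1/2*(-5))/8 = -((m + p) + 5/2)/8 = -(5/2 + m + p)/8 = -5/16 - m/8 - p/8)
(14076 + 9994) + M(-160, 48) = (14076 + 9994) + (-5/16 - 1/8*(-160) - 1/8*48) = 24070 + (-5/16 + 20 - 6) = 24070 + 219/16 = 385339/16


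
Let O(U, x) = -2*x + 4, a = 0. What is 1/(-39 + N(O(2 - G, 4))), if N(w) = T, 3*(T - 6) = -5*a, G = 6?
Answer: -1/33 ≈ -0.030303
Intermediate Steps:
T = 6 (T = 6 + (-5*0)/3 = 6 + (1/3)*0 = 6 + 0 = 6)
O(U, x) = 4 - 2*x
N(w) = 6
1/(-39 + N(O(2 - G, 4))) = 1/(-39 + 6) = 1/(-33) = -1/33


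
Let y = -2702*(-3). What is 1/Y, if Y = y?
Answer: 1/8106 ≈ 0.00012337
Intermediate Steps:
y = 8106
Y = 8106
1/Y = 1/8106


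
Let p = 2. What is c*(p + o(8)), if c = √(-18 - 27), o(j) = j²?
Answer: 198*I*√5 ≈ 442.74*I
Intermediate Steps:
c = 3*I*√5 (c = √(-45) = 3*I*√5 ≈ 6.7082*I)
c*(p + o(8)) = (3*I*√5)*(2 + 8²) = (3*I*√5)*(2 + 64) = (3*I*√5)*66 = 198*I*√5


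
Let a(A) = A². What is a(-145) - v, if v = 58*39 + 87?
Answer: 18676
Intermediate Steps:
v = 2349 (v = 2262 + 87 = 2349)
a(-145) - v = (-145)² - 1*2349 = 21025 - 2349 = 18676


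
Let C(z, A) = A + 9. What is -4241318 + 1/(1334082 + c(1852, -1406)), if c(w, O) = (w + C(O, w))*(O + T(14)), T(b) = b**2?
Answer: -13396830618065/3158648 ≈ -4.2413e+6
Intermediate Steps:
C(z, A) = 9 + A
c(w, O) = (9 + 2*w)*(196 + O) (c(w, O) = (w + (9 + w))*(O + 14**2) = (9 + 2*w)*(O + 196) = (9 + 2*w)*(196 + O))
-4241318 + 1/(1334082 + c(1852, -1406)) = -4241318 + 1/(1334082 + (1764 + 392*1852 - 1406*1852 - 1406*(9 + 1852))) = -4241318 + 1/(1334082 + (1764 + 725984 - 2603912 - 1406*1861)) = -4241318 + 1/(1334082 + (1764 + 725984 - 2603912 - 2616566)) = -4241318 + 1/(1334082 - 4492730) = -4241318 + 1/(-3158648) = -4241318 - 1/3158648 = -13396830618065/3158648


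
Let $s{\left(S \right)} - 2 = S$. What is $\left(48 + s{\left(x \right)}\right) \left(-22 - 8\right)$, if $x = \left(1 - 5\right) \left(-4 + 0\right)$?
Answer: $-1980$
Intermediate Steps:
$x = 16$ ($x = \left(-4\right) \left(-4\right) = 16$)
$s{\left(S \right)} = 2 + S$
$\left(48 + s{\left(x \right)}\right) \left(-22 - 8\right) = \left(48 + \left(2 + 16\right)\right) \left(-22 - 8\right) = \left(48 + 18\right) \left(-22 - 8\right) = 66 \left(-30\right) = -1980$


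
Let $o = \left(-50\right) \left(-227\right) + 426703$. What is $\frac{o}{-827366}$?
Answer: $- \frac{438053}{827366} \approx -0.52946$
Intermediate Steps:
$o = 438053$ ($o = 11350 + 426703 = 438053$)
$\frac{o}{-827366} = \frac{438053}{-827366} = 438053 \left(- \frac{1}{827366}\right) = - \frac{438053}{827366}$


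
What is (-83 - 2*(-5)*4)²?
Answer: 1849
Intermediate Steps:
(-83 - 2*(-5)*4)² = (-83 + 10*4)² = (-83 + 40)² = (-43)² = 1849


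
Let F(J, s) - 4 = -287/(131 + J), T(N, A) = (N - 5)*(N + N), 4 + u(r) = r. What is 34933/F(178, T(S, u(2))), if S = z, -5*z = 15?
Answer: 10794297/949 ≈ 11374.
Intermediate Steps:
z = -3 (z = -⅕*15 = -3)
S = -3
u(r) = -4 + r
T(N, A) = 2*N*(-5 + N) (T(N, A) = (-5 + N)*(2*N) = 2*N*(-5 + N))
F(J, s) = 4 - 287/(131 + J)
34933/F(178, T(S, u(2))) = 34933/(((237 + 4*178)/(131 + 178))) = 34933/(((237 + 712)/309)) = 34933/(((1/309)*949)) = 34933/(949/309) = 34933*(309/949) = 10794297/949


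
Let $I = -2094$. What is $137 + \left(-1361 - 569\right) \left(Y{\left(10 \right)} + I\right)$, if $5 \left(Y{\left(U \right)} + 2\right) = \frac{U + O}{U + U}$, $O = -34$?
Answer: $\frac{20229401}{5} \approx 4.0459 \cdot 10^{6}$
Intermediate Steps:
$Y{\left(U \right)} = -2 + \frac{-34 + U}{10 U}$ ($Y{\left(U \right)} = -2 + \frac{\left(U - 34\right) \frac{1}{U + U}}{5} = -2 + \frac{\left(-34 + U\right) \frac{1}{2 U}}{5} = -2 + \frac{\frac{1}{2} \frac{1}{U} \left(-34 + U\right)}{5} = -2 + \frac{-34 + U}{10 U}$)
$137 + \left(-1361 - 569\right) \left(Y{\left(10 \right)} + I\right) = 137 + \left(-1361 - 569\right) \left(\frac{-34 - 190}{10 \cdot 10} - 2094\right) = 137 - 1930 \left(\frac{1}{10} \cdot \frac{1}{10} \left(-34 - 190\right) - 2094\right) = 137 - 1930 \left(\frac{1}{10} \cdot \frac{1}{10} \left(-224\right) - 2094\right) = 137 - 1930 \left(- \frac{56}{25} - 2094\right) = 137 - - \frac{20228716}{5} = 137 + \frac{20228716}{5} = \frac{20229401}{5}$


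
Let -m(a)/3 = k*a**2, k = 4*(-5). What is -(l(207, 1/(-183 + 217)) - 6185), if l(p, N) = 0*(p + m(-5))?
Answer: 6185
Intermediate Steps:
k = -20
m(a) = 60*a**2 (m(a) = -(-60)*a**2 = 60*a**2)
l(p, N) = 0 (l(p, N) = 0*(p + 60*(-5)**2) = 0*(p + 60*25) = 0*(p + 1500) = 0*(1500 + p) = 0)
-(l(207, 1/(-183 + 217)) - 6185) = -(0 - 6185) = -1*(-6185) = 6185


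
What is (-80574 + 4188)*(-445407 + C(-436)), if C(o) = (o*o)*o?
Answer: 6365036311518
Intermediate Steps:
C(o) = o³ (C(o) = o²*o = o³)
(-80574 + 4188)*(-445407 + C(-436)) = (-80574 + 4188)*(-445407 + (-436)³) = -76386*(-445407 - 82881856) = -76386*(-83327263) = 6365036311518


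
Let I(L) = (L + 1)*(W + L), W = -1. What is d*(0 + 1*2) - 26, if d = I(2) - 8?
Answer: -36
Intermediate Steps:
I(L) = (1 + L)*(-1 + L) (I(L) = (L + 1)*(-1 + L) = (1 + L)*(-1 + L))
d = -5 (d = (-1 + 2²) - 8 = (-1 + 4) - 8 = 3 - 8 = -5)
d*(0 + 1*2) - 26 = -5*(0 + 1*2) - 26 = -5*(0 + 2) - 26 = -5*2 - 26 = -10 - 26 = -36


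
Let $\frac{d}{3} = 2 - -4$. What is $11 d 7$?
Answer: $1386$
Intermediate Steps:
$d = 18$ ($d = 3 \left(2 - -4\right) = 3 \left(2 + 4\right) = 3 \cdot 6 = 18$)
$11 d 7 = 11 \cdot 18 \cdot 7 = 198 \cdot 7 = 1386$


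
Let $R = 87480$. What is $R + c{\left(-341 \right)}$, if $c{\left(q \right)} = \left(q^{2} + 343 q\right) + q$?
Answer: $86457$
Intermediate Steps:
$c{\left(q \right)} = q^{2} + 344 q$
$R + c{\left(-341 \right)} = 87480 - 341 \left(344 - 341\right) = 87480 - 1023 = 86457$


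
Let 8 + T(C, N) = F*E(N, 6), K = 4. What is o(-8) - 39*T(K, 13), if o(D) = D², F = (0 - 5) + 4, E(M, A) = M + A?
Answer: 1117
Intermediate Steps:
E(M, A) = A + M
F = -1 (F = -5 + 4 = -1)
T(C, N) = -14 - N (T(C, N) = -8 - (6 + N) = -8 + (-6 - N) = -14 - N)
o(-8) - 39*T(K, 13) = (-8)² - 39*(-14 - 1*13) = 64 - 39*(-14 - 13) = 64 - 39*(-27) = 64 + 1053 = 1117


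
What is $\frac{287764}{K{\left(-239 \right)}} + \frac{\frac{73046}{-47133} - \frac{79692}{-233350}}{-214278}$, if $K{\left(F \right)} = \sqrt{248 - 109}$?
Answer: $\frac{3322290266}{589183371670725} + \frac{287764 \sqrt{139}}{139} \approx 24408.0$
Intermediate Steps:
$K{\left(F \right)} = \sqrt{139}$
$\frac{287764}{K{\left(-239 \right)}} + \frac{\frac{73046}{-47133} - \frac{79692}{-233350}}{-214278} = \frac{287764}{\sqrt{139}} + \frac{\frac{73046}{-47133} - \frac{79692}{-233350}}{-214278} = 287764 \frac{\sqrt{139}}{139} + \left(73046 \left(- \frac{1}{47133}\right) - - \frac{39846}{116675}\right) \left(- \frac{1}{214278}\right) = \frac{287764 \sqrt{139}}{139} + \left(- \frac{73046}{47133} + \frac{39846}{116675}\right) \left(- \frac{1}{214278}\right) = \frac{287764 \sqrt{139}}{139} - - \frac{3322290266}{589183371670725} = \frac{287764 \sqrt{139}}{139} + \frac{3322290266}{589183371670725} = \frac{3322290266}{589183371670725} + \frac{287764 \sqrt{139}}{139}$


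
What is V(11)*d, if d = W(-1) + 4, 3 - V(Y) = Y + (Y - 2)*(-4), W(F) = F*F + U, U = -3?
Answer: 56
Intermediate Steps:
W(F) = -3 + F² (W(F) = F*F - 3 = F² - 3 = -3 + F²)
V(Y) = -5 + 3*Y (V(Y) = 3 - (Y + (Y - 2)*(-4)) = 3 - (Y + (-2 + Y)*(-4)) = 3 - (Y + (8 - 4*Y)) = 3 - (8 - 3*Y) = 3 + (-8 + 3*Y) = -5 + 3*Y)
d = 2 (d = (-3 + (-1)²) + 4 = (-3 + 1) + 4 = -2 + 4 = 2)
V(11)*d = (-5 + 3*11)*2 = (-5 + 33)*2 = 28*2 = 56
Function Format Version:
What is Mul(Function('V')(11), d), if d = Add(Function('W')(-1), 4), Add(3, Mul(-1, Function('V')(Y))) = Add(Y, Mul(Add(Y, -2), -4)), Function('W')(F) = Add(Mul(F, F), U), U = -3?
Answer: 56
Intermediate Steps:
Function('W')(F) = Add(-3, Pow(F, 2)) (Function('W')(F) = Add(Mul(F, F), -3) = Add(Pow(F, 2), -3) = Add(-3, Pow(F, 2)))
Function('V')(Y) = Add(-5, Mul(3, Y)) (Function('V')(Y) = Add(3, Mul(-1, Add(Y, Mul(Add(Y, -2), -4)))) = Add(3, Mul(-1, Add(Y, Mul(Add(-2, Y), -4)))) = Add(3, Mul(-1, Add(Y, Add(8, Mul(-4, Y))))) = Add(3, Mul(-1, Add(8, Mul(-3, Y)))) = Add(3, Add(-8, Mul(3, Y))) = Add(-5, Mul(3, Y)))
d = 2 (d = Add(Add(-3, Pow(-1, 2)), 4) = Add(Add(-3, 1), 4) = Add(-2, 4) = 2)
Mul(Function('V')(11), d) = Mul(Add(-5, Mul(3, 11)), 2) = Mul(Add(-5, 33), 2) = Mul(28, 2) = 56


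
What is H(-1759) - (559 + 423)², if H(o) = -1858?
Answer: -966182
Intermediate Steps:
H(-1759) - (559 + 423)² = -1858 - (559 + 423)² = -1858 - 1*982² = -1858 - 1*964324 = -1858 - 964324 = -966182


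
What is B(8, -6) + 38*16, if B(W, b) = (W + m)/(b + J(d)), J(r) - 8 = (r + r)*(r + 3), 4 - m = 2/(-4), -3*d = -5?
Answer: 192353/316 ≈ 608.71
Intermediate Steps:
d = 5/3 (d = -⅓*(-5) = 5/3 ≈ 1.6667)
m = 9/2 (m = 4 - 2/(-4) = 4 - 2*(-1)/4 = 4 - 1*(-½) = 4 + ½ = 9/2 ≈ 4.5000)
J(r) = 8 + 2*r*(3 + r) (J(r) = 8 + (r + r)*(r + 3) = 8 + (2*r)*(3 + r) = 8 + 2*r*(3 + r))
B(W, b) = (9/2 + W)/(212/9 + b) (B(W, b) = (W + 9/2)/(b + (8 + 2*(5/3)² + 6*(5/3))) = (9/2 + W)/(b + (8 + 2*(25/9) + 10)) = (9/2 + W)/(b + (8 + 50/9 + 10)) = (9/2 + W)/(b + 212/9) = (9/2 + W)/(212/9 + b))
B(8, -6) + 38*16 = 9*(9 + 2*8)/(2*(212 + 9*(-6))) + 38*16 = 9*(9 + 16)/(2*(212 - 54)) + 608 = (9/2)*25/158 + 608 = (9/2)*(1/158)*25 + 608 = 225/316 + 608 = 192353/316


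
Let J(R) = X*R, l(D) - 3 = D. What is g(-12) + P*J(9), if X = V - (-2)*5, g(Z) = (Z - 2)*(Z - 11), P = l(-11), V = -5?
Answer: -38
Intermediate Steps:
l(D) = 3 + D
P = -8 (P = 3 - 11 = -8)
g(Z) = (-11 + Z)*(-2 + Z) (g(Z) = (-2 + Z)*(-11 + Z) = (-11 + Z)*(-2 + Z))
X = 5 (X = -5 - (-2)*5 = -5 - 1*(-10) = -5 + 10 = 5)
J(R) = 5*R
g(-12) + P*J(9) = (22 + (-12)**2 - 13*(-12)) - 40*9 = (22 + 144 + 156) - 8*45 = 322 - 360 = -38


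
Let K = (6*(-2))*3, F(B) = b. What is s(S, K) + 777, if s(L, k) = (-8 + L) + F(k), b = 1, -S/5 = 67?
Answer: 435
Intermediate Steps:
S = -335 (S = -5*67 = -335)
F(B) = 1
K = -36 (K = -12*3 = -36)
s(L, k) = -7 + L (s(L, k) = (-8 + L) + 1 = -7 + L)
s(S, K) + 777 = (-7 - 335) + 777 = -342 + 777 = 435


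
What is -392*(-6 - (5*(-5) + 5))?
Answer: -5488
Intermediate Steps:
-392*(-6 - (5*(-5) + 5)) = -392*(-6 - (-25 + 5)) = -392*(-6 - 1*(-20)) = -392*(-6 + 20) = -392*14 = -5488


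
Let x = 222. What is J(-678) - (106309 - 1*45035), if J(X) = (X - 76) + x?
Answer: -61806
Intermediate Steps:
J(X) = 146 + X (J(X) = (X - 76) + 222 = (-76 + X) + 222 = 146 + X)
J(-678) - (106309 - 1*45035) = (146 - 678) - (106309 - 1*45035) = -532 - (106309 - 45035) = -532 - 1*61274 = -532 - 61274 = -61806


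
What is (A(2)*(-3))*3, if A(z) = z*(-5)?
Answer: 90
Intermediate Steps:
A(z) = -5*z
(A(2)*(-3))*3 = (-5*2*(-3))*3 = -10*(-3)*3 = 30*3 = 90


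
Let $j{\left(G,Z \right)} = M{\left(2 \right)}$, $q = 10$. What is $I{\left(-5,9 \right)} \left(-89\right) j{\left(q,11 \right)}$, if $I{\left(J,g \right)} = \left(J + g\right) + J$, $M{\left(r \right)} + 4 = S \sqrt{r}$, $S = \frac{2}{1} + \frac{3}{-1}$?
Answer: $-356 - 89 \sqrt{2} \approx -481.87$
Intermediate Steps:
$S = -1$ ($S = 2 \cdot 1 + 3 \left(-1\right) = 2 - 3 = -1$)
$M{\left(r \right)} = -4 - \sqrt{r}$
$j{\left(G,Z \right)} = -4 - \sqrt{2}$
$I{\left(J,g \right)} = g + 2 J$
$I{\left(-5,9 \right)} \left(-89\right) j{\left(q,11 \right)} = \left(9 + 2 \left(-5\right)\right) \left(-89\right) \left(-4 - \sqrt{2}\right) = \left(9 - 10\right) \left(-89\right) \left(-4 - \sqrt{2}\right) = \left(-1\right) \left(-89\right) \left(-4 - \sqrt{2}\right) = 89 \left(-4 - \sqrt{2}\right) = -356 - 89 \sqrt{2}$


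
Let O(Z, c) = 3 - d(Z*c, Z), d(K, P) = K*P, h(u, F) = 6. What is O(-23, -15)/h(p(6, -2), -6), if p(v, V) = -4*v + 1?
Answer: 1323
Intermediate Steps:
p(v, V) = 1 - 4*v
O(Z, c) = 3 - c*Z² (O(Z, c) = 3 - Z*c*Z = 3 - c*Z²)
O(-23, -15)/h(p(6, -2), -6) = (3 - 1*(-15)*(-23)²)/6 = (3 - 1*(-15)*529)/6 = (3 + 7935)/6 = (⅙)*7938 = 1323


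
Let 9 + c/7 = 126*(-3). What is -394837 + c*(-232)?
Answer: 233651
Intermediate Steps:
c = -2709 (c = -63 + 7*(126*(-3)) = -63 + 7*(-378) = -63 - 2646 = -2709)
-394837 + c*(-232) = -394837 - 2709*(-232) = -394837 + 628488 = 233651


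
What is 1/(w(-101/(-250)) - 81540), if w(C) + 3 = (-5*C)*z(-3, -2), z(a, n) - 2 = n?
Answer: -1/81543 ≈ -1.2263e-5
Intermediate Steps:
z(a, n) = 2 + n
w(C) = -3 (w(C) = -3 + (-5*C)*(2 - 2) = -3 - 5*C*0 = -3 + 0 = -3)
1/(w(-101/(-250)) - 81540) = 1/(-3 - 81540) = 1/(-81543) = -1/81543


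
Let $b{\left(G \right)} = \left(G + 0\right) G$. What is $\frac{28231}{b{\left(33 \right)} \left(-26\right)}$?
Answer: $- \frac{28231}{28314} \approx -0.99707$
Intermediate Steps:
$b{\left(G \right)} = G^{2}$ ($b{\left(G \right)} = G G = G^{2}$)
$\frac{28231}{b{\left(33 \right)} \left(-26\right)} = \frac{28231}{33^{2} \left(-26\right)} = \frac{28231}{1089 \left(-26\right)} = \frac{28231}{-28314} = 28231 \left(- \frac{1}{28314}\right) = - \frac{28231}{28314}$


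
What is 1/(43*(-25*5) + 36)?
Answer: -1/5339 ≈ -0.00018730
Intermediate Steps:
1/(43*(-25*5) + 36) = 1/(43*(-125) + 36) = 1/(-5375 + 36) = 1/(-5339) = -1/5339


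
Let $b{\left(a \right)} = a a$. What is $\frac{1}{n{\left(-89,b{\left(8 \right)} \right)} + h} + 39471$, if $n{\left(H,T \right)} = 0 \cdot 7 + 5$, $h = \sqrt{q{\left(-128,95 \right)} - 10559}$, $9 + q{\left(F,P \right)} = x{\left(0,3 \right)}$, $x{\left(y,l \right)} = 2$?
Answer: $\frac{418037366}{10591} - \frac{3 i \sqrt{1174}}{10591} \approx 39471.0 - 0.0097055 i$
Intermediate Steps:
$b{\left(a \right)} = a^{2}$
$q{\left(F,P \right)} = -7$ ($q{\left(F,P \right)} = -9 + 2 = -7$)
$h = 3 i \sqrt{1174}$ ($h = \sqrt{-7 - 10559} = \sqrt{-10566} = 3 i \sqrt{1174} \approx 102.79 i$)
$n{\left(H,T \right)} = 5$ ($n{\left(H,T \right)} = 0 + 5 = 5$)
$\frac{1}{n{\left(-89,b{\left(8 \right)} \right)} + h} + 39471 = \frac{1}{5 + 3 i \sqrt{1174}} + 39471 = 39471 + \frac{1}{5 + 3 i \sqrt{1174}}$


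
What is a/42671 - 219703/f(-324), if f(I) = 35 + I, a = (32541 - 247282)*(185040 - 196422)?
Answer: 715743562631/12331919 ≈ 58040.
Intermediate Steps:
a = 2444182062 (a = -214741*(-11382) = 2444182062)
a/42671 - 219703/f(-324) = 2444182062/42671 - 219703/(35 - 324) = 2444182062*(1/42671) - 219703/(-289) = 2444182062/42671 - 219703*(-1/289) = 2444182062/42671 + 219703/289 = 715743562631/12331919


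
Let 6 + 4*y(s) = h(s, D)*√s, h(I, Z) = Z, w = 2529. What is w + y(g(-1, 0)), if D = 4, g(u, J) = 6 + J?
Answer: 5055/2 + √6 ≈ 2529.9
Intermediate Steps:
y(s) = -3/2 + √s (y(s) = -3/2 + (4*√s)/4 = -3/2 + √s)
w + y(g(-1, 0)) = 2529 + (-3/2 + √(6 + 0)) = 2529 + (-3/2 + √6) = 5055/2 + √6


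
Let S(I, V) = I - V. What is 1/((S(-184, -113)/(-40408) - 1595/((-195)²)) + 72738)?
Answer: 307302840/22352581625723 ≈ 1.3748e-5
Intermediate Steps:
1/((S(-184, -113)/(-40408) - 1595/((-195)²)) + 72738) = 1/(((-184 - 1*(-113))/(-40408) - 1595/((-195)²)) + 72738) = 1/(((-184 + 113)*(-1/40408) - 1595/38025) + 72738) = 1/((-71*(-1/40408) - 1595*1/38025) + 72738) = 1/((71/40408 - 319/7605) + 72738) = 1/(-12350197/307302840 + 72738) = 1/(22352581625723/307302840) = 307302840/22352581625723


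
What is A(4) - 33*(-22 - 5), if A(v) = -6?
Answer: 885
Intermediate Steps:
A(4) - 33*(-22 - 5) = -6 - 33*(-22 - 5) = -6 - 33*(-27) = -6 + 891 = 885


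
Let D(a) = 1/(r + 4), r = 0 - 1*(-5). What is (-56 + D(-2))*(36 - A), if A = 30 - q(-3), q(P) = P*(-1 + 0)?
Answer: -503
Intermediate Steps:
r = 5 (r = 0 + 5 = 5)
q(P) = -P (q(P) = P*(-1) = -P)
A = 27 (A = 30 - (-1)*(-3) = 30 - 1*3 = 30 - 3 = 27)
D(a) = 1/9 (D(a) = 1/(5 + 4) = 1/9)
(-56 + D(-2))*(36 - A) = (-56 + 1/9)*(36 - 1*27) = -503*(36 - 27)/9 = -503/9*9 = -503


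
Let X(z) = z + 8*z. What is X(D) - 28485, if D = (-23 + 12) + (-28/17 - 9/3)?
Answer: -486639/17 ≈ -28626.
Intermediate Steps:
D = -266/17 (D = -11 + (-28*1/17 - 9*⅓) = -11 + (-28/17 - 3) = -11 - 79/17 = -266/17 ≈ -15.647)
X(z) = 9*z
X(D) - 28485 = 9*(-266/17) - 28485 = -2394/17 - 28485 = -486639/17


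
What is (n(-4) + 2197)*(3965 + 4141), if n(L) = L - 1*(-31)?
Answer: 18027744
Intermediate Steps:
n(L) = 31 + L (n(L) = L + 31 = 31 + L)
(n(-4) + 2197)*(3965 + 4141) = ((31 - 4) + 2197)*(3965 + 4141) = (27 + 2197)*8106 = 2224*8106 = 18027744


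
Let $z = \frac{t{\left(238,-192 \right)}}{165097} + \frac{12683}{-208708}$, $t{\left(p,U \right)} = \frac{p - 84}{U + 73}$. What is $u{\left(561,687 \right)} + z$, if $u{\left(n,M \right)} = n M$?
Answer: $\frac{225759861133592401}{585770099492} \approx 3.8541 \cdot 10^{5}$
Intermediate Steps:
$u{\left(n,M \right)} = M n$
$t{\left(p,U \right)} = \frac{-84 + p}{73 + U}$
$z = - \frac{35601320843}{585770099492}$ ($z = \frac{\frac{1}{73 - 192} \left(-84 + 238\right)}{165097} + \frac{12683}{-208708} = \frac{1}{-119} \cdot 154 \cdot \frac{1}{165097} + 12683 \left(- \frac{1}{208708}\right) = \left(- \frac{1}{119}\right) 154 \cdot \frac{1}{165097} - \frac{12683}{208708} = \left(- \frac{22}{17}\right) \frac{1}{165097} - \frac{12683}{208708} = - \frac{22}{2806649} - \frac{12683}{208708} = - \frac{35601320843}{585770099492} \approx -0.060777$)
$u{\left(561,687 \right)} + z = 687 \cdot 561 - \frac{35601320843}{585770099492} = 385407 - \frac{35601320843}{585770099492} = \frac{225759861133592401}{585770099492}$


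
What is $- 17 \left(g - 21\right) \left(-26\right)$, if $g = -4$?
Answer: $-11050$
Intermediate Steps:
$- 17 \left(g - 21\right) \left(-26\right) = - 17 \left(-4 - 21\right) \left(-26\right) = \left(-17\right) \left(-25\right) \left(-26\right) = 425 \left(-26\right) = -11050$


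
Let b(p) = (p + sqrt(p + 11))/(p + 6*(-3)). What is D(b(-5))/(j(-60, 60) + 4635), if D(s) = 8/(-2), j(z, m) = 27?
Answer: -2/2331 ≈ -0.00085800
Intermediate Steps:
b(p) = (p + sqrt(11 + p))/(-18 + p) (b(p) = (p + sqrt(11 + p))/(p - 18) = (p + sqrt(11 + p))/(-18 + p))
D(s) = -4 (D(s) = 8*(-1/2) = -4)
D(b(-5))/(j(-60, 60) + 4635) = -4/(27 + 4635) = -4/4662 = -4*1/4662 = -2/2331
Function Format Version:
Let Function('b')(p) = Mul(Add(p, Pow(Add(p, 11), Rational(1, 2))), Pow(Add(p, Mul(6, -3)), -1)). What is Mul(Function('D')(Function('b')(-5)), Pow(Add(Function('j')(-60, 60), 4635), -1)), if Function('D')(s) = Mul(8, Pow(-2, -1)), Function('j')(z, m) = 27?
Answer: Rational(-2, 2331) ≈ -0.00085800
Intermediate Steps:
Function('b')(p) = Mul(Pow(Add(-18, p), -1), Add(p, Pow(Add(11, p), Rational(1, 2)))) (Function('b')(p) = Mul(Add(p, Pow(Add(11, p), Rational(1, 2))), Pow(Add(p, -18), -1)) = Mul(Add(p, Pow(Add(11, p), Rational(1, 2))), Pow(Add(-18, p), -1)) = Mul(Pow(Add(-18, p), -1), Add(p, Pow(Add(11, p), Rational(1, 2)))))
Function('D')(s) = -4 (Function('D')(s) = Mul(8, Rational(-1, 2)) = -4)
Mul(Function('D')(Function('b')(-5)), Pow(Add(Function('j')(-60, 60), 4635), -1)) = Mul(-4, Pow(Add(27, 4635), -1)) = Mul(-4, Pow(4662, -1)) = Mul(-4, Rational(1, 4662)) = Rational(-2, 2331)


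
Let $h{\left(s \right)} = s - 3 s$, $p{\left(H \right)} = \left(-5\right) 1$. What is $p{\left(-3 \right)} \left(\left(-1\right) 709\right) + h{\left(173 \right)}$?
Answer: $3199$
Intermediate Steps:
$p{\left(H \right)} = -5$
$h{\left(s \right)} = - 2 s$
$p{\left(-3 \right)} \left(\left(-1\right) 709\right) + h{\left(173 \right)} = - 5 \left(\left(-1\right) 709\right) - 346 = \left(-5\right) \left(-709\right) - 346 = 3545 - 346 = 3199$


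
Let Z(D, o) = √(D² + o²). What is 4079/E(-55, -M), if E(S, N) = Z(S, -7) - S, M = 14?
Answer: -224345/49 + 4079*√3074/49 ≈ 36.933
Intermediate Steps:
E(S, N) = √(49 + S²) - S (E(S, N) = √(S² + (-7)²) - S = √(S² + 49) - S = √(49 + S²) - S)
4079/E(-55, -M) = 4079/(√(49 + (-55)²) - 1*(-55)) = 4079/(√(49 + 3025) + 55) = 4079/(√3074 + 55) = 4079/(55 + √3074)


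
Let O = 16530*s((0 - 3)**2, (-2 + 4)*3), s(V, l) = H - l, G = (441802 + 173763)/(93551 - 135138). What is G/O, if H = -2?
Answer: 123113/1099892976 ≈ 0.00011193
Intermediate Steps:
G = -615565/41587 (G = 615565/(-41587) = 615565*(-1/41587) = -615565/41587 ≈ -14.802)
s(V, l) = -2 - l
O = -132240 (O = 16530*(-2 - (-2 + 4)*3) = 16530*(-2 - 2*3) = 16530*(-2 - 1*6) = 16530*(-2 - 6) = 16530*(-8) = -132240)
G/O = -615565/41587/(-132240) = -615565/41587*(-1/132240) = 123113/1099892976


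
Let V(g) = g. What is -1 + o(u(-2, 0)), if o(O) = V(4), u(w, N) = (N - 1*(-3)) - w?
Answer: 3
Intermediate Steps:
u(w, N) = 3 + N - w (u(w, N) = (N + 3) - w = (3 + N) - w = 3 + N - w)
o(O) = 4
-1 + o(u(-2, 0)) = -1 + 4 = 3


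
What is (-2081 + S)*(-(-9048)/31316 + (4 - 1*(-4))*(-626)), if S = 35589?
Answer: -1313693537960/7829 ≈ -1.6780e+8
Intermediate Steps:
(-2081 + S)*(-(-9048)/31316 + (4 - 1*(-4))*(-626)) = (-2081 + 35589)*(-(-9048)/31316 + (4 - 1*(-4))*(-626)) = 33508*(-(-9048)/31316 + (4 + 4)*(-626)) = 33508*(-1*(-2262/7829) + 8*(-626)) = 33508*(2262/7829 - 5008) = 33508*(-39205370/7829) = -1313693537960/7829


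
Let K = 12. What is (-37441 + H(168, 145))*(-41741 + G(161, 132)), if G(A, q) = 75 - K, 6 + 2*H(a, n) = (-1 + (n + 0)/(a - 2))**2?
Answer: 43003637287793/27556 ≈ 1.5606e+9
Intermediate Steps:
H(a, n) = -3 + (-1 + n/(-2 + a))**2/2 (H(a, n) = -3 + (-1 + (n + 0)/(a - 2))**2/2 = -3 + (-1 + n/(-2 + a))**2/2)
G(A, q) = 63 (G(A, q) = 75 - 1*12 = 75 - 12 = 63)
(-37441 + H(168, 145))*(-41741 + G(161, 132)) = (-37441 + (-3 + (2 + 145 - 1*168)**2/(2*(-2 + 168)**2)))*(-41741 + 63) = (-37441 + (-3 + (1/2)*(2 + 145 - 168)**2/166**2))*(-41678) = (-37441 + (-3 + (1/2)*(1/27556)*(-21)**2))*(-41678) = (-37441 + (-3 + (1/2)*(1/27556)*441))*(-41678) = (-37441 + (-3 + 441/55112))*(-41678) = (-37441 - 164895/55112)*(-41678) = -2063613287/55112*(-41678) = 43003637287793/27556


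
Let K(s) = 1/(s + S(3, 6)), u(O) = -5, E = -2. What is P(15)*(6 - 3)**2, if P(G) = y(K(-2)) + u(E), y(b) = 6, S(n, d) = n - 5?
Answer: 9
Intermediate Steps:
S(n, d) = -5 + n
K(s) = 1/(-2 + s) (K(s) = 1/(s + (-5 + 3)) = 1/(s - 2) = 1/(-2 + s))
P(G) = 1 (P(G) = 6 - 5 = 1)
P(15)*(6 - 3)**2 = 1*(6 - 3)**2 = 1*3**2 = 1*9 = 9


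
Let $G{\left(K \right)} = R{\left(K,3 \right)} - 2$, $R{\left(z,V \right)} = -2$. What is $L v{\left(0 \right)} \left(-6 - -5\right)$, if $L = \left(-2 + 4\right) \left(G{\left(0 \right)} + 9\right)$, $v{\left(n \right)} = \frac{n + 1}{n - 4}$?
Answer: $\frac{5}{2} \approx 2.5$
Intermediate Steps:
$G{\left(K \right)} = -4$ ($G{\left(K \right)} = -2 - 2 = -4$)
$v{\left(n \right)} = \frac{1 + n}{-4 + n}$
$L = 10$ ($L = \left(-2 + 4\right) \left(-4 + 9\right) = 2 \cdot 5 = 10$)
$L v{\left(0 \right)} \left(-6 - -5\right) = 10 \frac{1 + 0}{-4 + 0} \left(-6 - -5\right) = 10 \frac{1}{-4} \cdot 1 \left(-6 + 5\right) = 10 \left(\left(- \frac{1}{4}\right) 1\right) \left(-1\right) = 10 \left(- \frac{1}{4}\right) \left(-1\right) = \left(- \frac{5}{2}\right) \left(-1\right) = \frac{5}{2}$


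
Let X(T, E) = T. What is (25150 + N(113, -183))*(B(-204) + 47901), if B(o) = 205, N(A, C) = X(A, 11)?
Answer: 1215301878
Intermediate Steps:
N(A, C) = A
(25150 + N(113, -183))*(B(-204) + 47901) = (25150 + 113)*(205 + 47901) = 25263*48106 = 1215301878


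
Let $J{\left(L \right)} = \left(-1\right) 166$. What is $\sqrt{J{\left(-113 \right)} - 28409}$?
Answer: $15 i \sqrt{127} \approx 169.04 i$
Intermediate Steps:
$J{\left(L \right)} = -166$
$\sqrt{J{\left(-113 \right)} - 28409} = \sqrt{-166 - 28409} = \sqrt{-28575} = 15 i \sqrt{127}$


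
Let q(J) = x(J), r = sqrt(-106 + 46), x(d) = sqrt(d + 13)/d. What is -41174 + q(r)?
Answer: -41174 - I*sqrt(15)*sqrt(13 + 2*I*sqrt(15))/30 ≈ -41174.0 - 0.48419*I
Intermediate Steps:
x(d) = sqrt(13 + d)/d
r = 2*I*sqrt(15) (r = sqrt(-60) = 2*I*sqrt(15) ≈ 7.746*I)
q(J) = sqrt(13 + J)/J
-41174 + q(r) = -41174 + sqrt(13 + 2*I*sqrt(15))/((2*I*sqrt(15))) = -41174 + (-I*sqrt(15)/30)*sqrt(13 + 2*I*sqrt(15)) = -41174 - I*sqrt(15)*sqrt(13 + 2*I*sqrt(15))/30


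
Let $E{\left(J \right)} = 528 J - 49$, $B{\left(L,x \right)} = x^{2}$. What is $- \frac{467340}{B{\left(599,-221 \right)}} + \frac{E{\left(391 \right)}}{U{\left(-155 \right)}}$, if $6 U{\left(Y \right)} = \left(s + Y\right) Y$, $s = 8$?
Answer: $\frac{16612019818}{370947395} \approx 44.783$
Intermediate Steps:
$E{\left(J \right)} = -49 + 528 J$
$U{\left(Y \right)} = \frac{Y \left(8 + Y\right)}{6}$ ($U{\left(Y \right)} = \frac{\left(8 + Y\right) Y}{6} = \frac{Y \left(8 + Y\right)}{6}$)
$- \frac{467340}{B{\left(599,-221 \right)}} + \frac{E{\left(391 \right)}}{U{\left(-155 \right)}} = - \frac{467340}{\left(-221\right)^{2}} + \frac{-49 + 528 \cdot 391}{\frac{1}{6} \left(-155\right) \left(8 - 155\right)} = - \frac{467340}{48841} + \frac{-49 + 206448}{\frac{1}{6} \left(-155\right) \left(-147\right)} = \left(-467340\right) \frac{1}{48841} + \frac{206399}{\frac{7595}{2}} = - \frac{467340}{48841} + 206399 \cdot \frac{2}{7595} = - \frac{467340}{48841} + \frac{412798}{7595} = \frac{16612019818}{370947395}$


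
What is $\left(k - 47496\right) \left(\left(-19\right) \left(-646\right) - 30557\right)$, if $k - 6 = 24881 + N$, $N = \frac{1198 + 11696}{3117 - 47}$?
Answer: $\frac{2066417792}{5} \approx 4.1328 \cdot 10^{8}$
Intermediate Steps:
$N = \frac{21}{5}$ ($N = \frac{12894}{3070} = 12894 \cdot \frac{1}{3070} = \frac{21}{5} \approx 4.2$)
$k = \frac{124456}{5}$ ($k = 6 + \left(24881 + \frac{21}{5}\right) = 6 + \frac{124426}{5} = \frac{124456}{5} \approx 24891.0$)
$\left(k - 47496\right) \left(\left(-19\right) \left(-646\right) - 30557\right) = \left(\frac{124456}{5} - 47496\right) \left(\left(-19\right) \left(-646\right) - 30557\right) = - \frac{113024 \left(12274 - 30557\right)}{5} = \left(- \frac{113024}{5}\right) \left(-18283\right) = \frac{2066417792}{5}$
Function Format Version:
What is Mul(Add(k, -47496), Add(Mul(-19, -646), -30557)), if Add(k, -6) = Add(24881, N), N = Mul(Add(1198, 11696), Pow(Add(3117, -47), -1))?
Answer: Rational(2066417792, 5) ≈ 4.1328e+8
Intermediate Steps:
N = Rational(21, 5) (N = Mul(12894, Pow(3070, -1)) = Mul(12894, Rational(1, 3070)) = Rational(21, 5) ≈ 4.2000)
k = Rational(124456, 5) (k = Add(6, Add(24881, Rational(21, 5))) = Add(6, Rational(124426, 5)) = Rational(124456, 5) ≈ 24891.)
Mul(Add(k, -47496), Add(Mul(-19, -646), -30557)) = Mul(Add(Rational(124456, 5), -47496), Add(Mul(-19, -646), -30557)) = Mul(Rational(-113024, 5), Add(12274, -30557)) = Mul(Rational(-113024, 5), -18283) = Rational(2066417792, 5)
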